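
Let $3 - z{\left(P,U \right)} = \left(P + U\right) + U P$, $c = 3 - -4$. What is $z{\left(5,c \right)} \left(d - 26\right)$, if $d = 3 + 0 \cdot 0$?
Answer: $1012$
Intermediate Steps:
$c = 7$ ($c = 3 + 4 = 7$)
$d = 3$ ($d = 3 + 0 = 3$)
$z{\left(P,U \right)} = 3 - P - U - P U$ ($z{\left(P,U \right)} = 3 - \left(\left(P + U\right) + U P\right) = 3 - \left(\left(P + U\right) + P U\right) = 3 - \left(P + U + P U\right) = 3 - P - U - P U$)
$z{\left(5,c \right)} \left(d - 26\right) = \left(3 - 5 - 7 - 5 \cdot 7\right) \left(3 - 26\right) = \left(3 - 5 - 7 - 35\right) \left(-23\right) = \left(-44\right) \left(-23\right) = 1012$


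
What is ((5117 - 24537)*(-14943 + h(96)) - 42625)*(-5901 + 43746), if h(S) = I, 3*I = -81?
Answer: 11000586859875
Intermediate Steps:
I = -27 (I = (1/3)*(-81) = -27)
h(S) = -27
((5117 - 24537)*(-14943 + h(96)) - 42625)*(-5901 + 43746) = ((5117 - 24537)*(-14943 - 27) - 42625)*(-5901 + 43746) = (-19420*(-14970) - 42625)*37845 = (290717400 - 42625)*37845 = 290674775*37845 = 11000586859875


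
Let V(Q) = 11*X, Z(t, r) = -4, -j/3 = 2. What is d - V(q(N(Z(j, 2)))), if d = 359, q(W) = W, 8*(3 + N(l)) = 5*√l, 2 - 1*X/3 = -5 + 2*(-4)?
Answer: -136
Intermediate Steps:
j = -6 (j = -3*2 = -6)
X = 45 (X = 6 - 3*(-5 + 2*(-4)) = 6 - 3*(-5 - 8) = 6 - 3*(-13) = 6 + 39 = 45)
N(l) = -3 + 5*√l/8 (N(l) = -3 + (5*√l)/8 = -3 + 5*√l/8)
V(Q) = 495 (V(Q) = 11*45 = 495)
d - V(q(N(Z(j, 2)))) = 359 - 1*495 = 359 - 495 = -136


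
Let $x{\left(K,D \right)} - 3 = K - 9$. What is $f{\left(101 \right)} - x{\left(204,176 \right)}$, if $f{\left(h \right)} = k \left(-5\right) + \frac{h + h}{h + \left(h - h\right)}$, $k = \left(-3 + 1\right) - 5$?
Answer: $-161$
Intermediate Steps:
$k = -7$ ($k = -2 - 5 = -7$)
$x{\left(K,D \right)} = -6 + K$ ($x{\left(K,D \right)} = 3 + \left(K - 9\right) = 3 + \left(-9 + K\right) = -6 + K$)
$f{\left(h \right)} = 37$ ($f{\left(h \right)} = \left(-7\right) \left(-5\right) + \frac{h + h}{h + \left(h - h\right)} = 35 + \frac{2 h}{h + 0} = 35 + \frac{2 h}{h} = 35 + 2 = 37$)
$f{\left(101 \right)} - x{\left(204,176 \right)} = 37 - \left(-6 + 204\right) = 37 - 198 = -161$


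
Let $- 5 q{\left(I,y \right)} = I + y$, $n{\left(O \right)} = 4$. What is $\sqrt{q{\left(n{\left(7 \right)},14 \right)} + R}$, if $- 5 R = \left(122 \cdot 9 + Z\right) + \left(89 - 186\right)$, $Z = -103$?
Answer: $\frac{2 i \sqrt{1145}}{5} \approx 13.535 i$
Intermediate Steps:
$q{\left(I,y \right)} = - \frac{I}{5} - \frac{y}{5}$ ($q{\left(I,y \right)} = - \frac{I + y}{5} = - \frac{I}{5} - \frac{y}{5}$)
$R = - \frac{898}{5}$ ($R = - \frac{\left(122 \cdot 9 - 103\right) + \left(89 - 186\right)}{5} = - \frac{\left(1098 - 103\right) + \left(89 - 186\right)}{5} = - \frac{995 - 97}{5} = \left(- \frac{1}{5}\right) 898 = - \frac{898}{5} \approx -179.6$)
$\sqrt{q{\left(n{\left(7 \right)},14 \right)} + R} = \sqrt{\left(\left(- \frac{1}{5}\right) 4 - \frac{14}{5}\right) - \frac{898}{5}} = \sqrt{\left(- \frac{4}{5} - \frac{14}{5}\right) - \frac{898}{5}} = \sqrt{- \frac{18}{5} - \frac{898}{5}} = \sqrt{- \frac{916}{5}} = \frac{2 i \sqrt{1145}}{5}$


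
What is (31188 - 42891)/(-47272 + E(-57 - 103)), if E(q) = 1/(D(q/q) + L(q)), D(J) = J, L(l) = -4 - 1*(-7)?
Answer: 15604/63029 ≈ 0.24757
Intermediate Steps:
L(l) = 3 (L(l) = -4 + 7 = 3)
E(q) = ¼ (E(q) = 1/(q/q + 3) = 1/(1 + 3) = 1/4 = ¼)
(31188 - 42891)/(-47272 + E(-57 - 103)) = (31188 - 42891)/(-47272 + ¼) = -11703/(-189087/4) = -11703*(-4/189087) = 15604/63029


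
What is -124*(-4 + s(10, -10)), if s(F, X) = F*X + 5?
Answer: 12276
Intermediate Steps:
s(F, X) = 5 + F*X
-124*(-4 + s(10, -10)) = -124*(-4 + (5 + 10*(-10))) = -124*(-4 + (5 - 100)) = -124*(-4 - 95) = -124*(-99) = 12276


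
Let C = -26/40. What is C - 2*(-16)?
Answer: 627/20 ≈ 31.350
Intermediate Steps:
C = -13/20 (C = -26*1/40 = -13/20 ≈ -0.65000)
C - 2*(-16) = -13/20 - 2*(-16) = -13/20 + 32 = 627/20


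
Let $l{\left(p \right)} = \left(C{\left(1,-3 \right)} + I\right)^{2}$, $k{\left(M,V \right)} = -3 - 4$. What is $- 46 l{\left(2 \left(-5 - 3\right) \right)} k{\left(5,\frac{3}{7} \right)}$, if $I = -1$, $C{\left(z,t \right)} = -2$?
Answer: $2898$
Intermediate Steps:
$k{\left(M,V \right)} = -7$
$l{\left(p \right)} = 9$ ($l{\left(p \right)} = \left(-2 - 1\right)^{2} = \left(-3\right)^{2} = 9$)
$- 46 l{\left(2 \left(-5 - 3\right) \right)} k{\left(5,\frac{3}{7} \right)} = \left(-46\right) 9 \left(-7\right) = \left(-414\right) \left(-7\right) = 2898$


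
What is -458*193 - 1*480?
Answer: -88874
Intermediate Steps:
-458*193 - 1*480 = -88394 - 480 = -88874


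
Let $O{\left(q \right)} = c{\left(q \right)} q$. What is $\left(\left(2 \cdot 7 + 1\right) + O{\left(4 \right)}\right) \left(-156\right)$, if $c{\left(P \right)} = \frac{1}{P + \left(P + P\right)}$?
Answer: $-2392$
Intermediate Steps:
$c{\left(P \right)} = \frac{1}{3 P}$ ($c{\left(P \right)} = \frac{1}{P + 2 P} = \frac{1}{3 P}$)
$O{\left(q \right)} = \frac{1}{3}$ ($O{\left(q \right)} = \frac{1}{3 q} q = \frac{1}{3}$)
$\left(\left(2 \cdot 7 + 1\right) + O{\left(4 \right)}\right) \left(-156\right) = \left(\left(2 \cdot 7 + 1\right) + \frac{1}{3}\right) \left(-156\right) = \left(\left(14 + 1\right) + \frac{1}{3}\right) \left(-156\right) = \left(15 + \frac{1}{3}\right) \left(-156\right) = \frac{46}{3} \left(-156\right) = -2392$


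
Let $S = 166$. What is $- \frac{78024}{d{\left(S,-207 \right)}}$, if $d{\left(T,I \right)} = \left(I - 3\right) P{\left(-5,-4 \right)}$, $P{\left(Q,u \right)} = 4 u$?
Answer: $- \frac{3251}{140} \approx -23.221$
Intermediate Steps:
$d{\left(T,I \right)} = 48 - 16 I$ ($d{\left(T,I \right)} = \left(I - 3\right) 4 \left(-4\right) = \left(-3 + I\right) \left(-16\right) = 48 - 16 I$)
$- \frac{78024}{d{\left(S,-207 \right)}} = - \frac{78024}{48 - -3312} = - \frac{78024}{48 + 3312} = - \frac{78024}{3360} = \left(-78024\right) \frac{1}{3360} = - \frac{3251}{140}$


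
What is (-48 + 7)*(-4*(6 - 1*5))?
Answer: 164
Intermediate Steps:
(-48 + 7)*(-4*(6 - 1*5)) = -(-164)*(6 - 5) = -(-164) = -41*(-4) = 164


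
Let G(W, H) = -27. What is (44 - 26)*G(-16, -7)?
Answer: -486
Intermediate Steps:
(44 - 26)*G(-16, -7) = (44 - 26)*(-27) = 18*(-27) = -486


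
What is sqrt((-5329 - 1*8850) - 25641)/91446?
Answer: I*sqrt(9955)/45723 ≈ 0.0021822*I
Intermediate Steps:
sqrt((-5329 - 1*8850) - 25641)/91446 = sqrt((-5329 - 8850) - 25641)*(1/91446) = sqrt(-14179 - 25641)*(1/91446) = sqrt(-39820)*(1/91446) = (2*I*sqrt(9955))*(1/91446) = I*sqrt(9955)/45723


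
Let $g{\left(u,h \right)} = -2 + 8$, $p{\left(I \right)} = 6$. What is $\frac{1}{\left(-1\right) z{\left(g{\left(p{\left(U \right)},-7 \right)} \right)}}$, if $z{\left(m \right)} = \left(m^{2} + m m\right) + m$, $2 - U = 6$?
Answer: $- \frac{1}{78} \approx -0.012821$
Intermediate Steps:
$U = -4$ ($U = 2 - 6 = -4$)
$g{\left(u,h \right)} = 6$
$z{\left(m \right)} = m + 2 m^{2}$ ($z{\left(m \right)} = \left(m^{2} + m^{2}\right) + m = 2 m^{2} + m = m + 2 m^{2}$)
$\frac{1}{\left(-1\right) z{\left(g{\left(p{\left(U \right)},-7 \right)} \right)}} = \frac{1}{\left(-1\right) 6 \left(1 + 2 \cdot 6\right)} = \frac{1}{\left(-1\right) 6 \left(1 + 12\right)} = \frac{1}{\left(-1\right) 6 \cdot 13} = \frac{1}{\left(-1\right) 78} = \frac{1}{-78} = - \frac{1}{78}$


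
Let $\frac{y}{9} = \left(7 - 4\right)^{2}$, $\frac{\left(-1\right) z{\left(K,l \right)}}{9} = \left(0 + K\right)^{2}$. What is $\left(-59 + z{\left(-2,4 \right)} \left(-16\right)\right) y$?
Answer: $41877$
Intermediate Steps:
$z{\left(K,l \right)} = - 9 K^{2}$ ($z{\left(K,l \right)} = - 9 \left(0 + K\right)^{2} = - 9 K^{2}$)
$y = 81$ ($y = 9 \left(7 - 4\right)^{2} = 9 \cdot 3^{2} = 9 \cdot 9 = 81$)
$\left(-59 + z{\left(-2,4 \right)} \left(-16\right)\right) y = \left(-59 + - 9 \left(-2\right)^{2} \left(-16\right)\right) 81 = \left(-59 + \left(-9\right) 4 \left(-16\right)\right) 81 = \left(-59 - -576\right) 81 = \left(-59 + 576\right) 81 = 517 \cdot 81 = 41877$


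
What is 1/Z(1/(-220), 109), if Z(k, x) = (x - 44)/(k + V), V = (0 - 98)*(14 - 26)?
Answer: 258719/14300 ≈ 18.092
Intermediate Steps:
V = 1176 (V = -98*(-12) = 1176)
Z(k, x) = (-44 + x)/(1176 + k) (Z(k, x) = (x - 44)/(k + 1176) = (-44 + x)/(1176 + k))
1/Z(1/(-220), 109) = 1/((-44 + 109)/(1176 + 1/(-220))) = 1/(65/(1176 - 1/220)) = 1/(65/(258719/220)) = 1/((220/258719)*65) = 1/(14300/258719) = 258719/14300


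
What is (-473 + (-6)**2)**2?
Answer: 190969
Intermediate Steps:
(-473 + (-6)**2)**2 = (-473 + 36)**2 = (-437)**2 = 190969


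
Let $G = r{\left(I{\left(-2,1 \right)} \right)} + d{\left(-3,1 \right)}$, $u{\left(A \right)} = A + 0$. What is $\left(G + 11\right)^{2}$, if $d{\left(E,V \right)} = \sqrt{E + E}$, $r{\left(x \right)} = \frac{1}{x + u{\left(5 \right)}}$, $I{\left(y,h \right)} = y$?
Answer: $\frac{1102}{9} + \frac{68 i \sqrt{6}}{3} \approx 122.44 + 55.522 i$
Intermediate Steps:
$u{\left(A \right)} = A$
$r{\left(x \right)} = \frac{1}{5 + x}$ ($r{\left(x \right)} = \frac{1}{x + 5} = \frac{1}{5 + x}$)
$d{\left(E,V \right)} = \sqrt{2} \sqrt{E}$ ($d{\left(E,V \right)} = \sqrt{2 E} = \sqrt{2} \sqrt{E}$)
$G = \frac{1}{3} + i \sqrt{6}$ ($G = \frac{1}{5 - 2} + \sqrt{2} \sqrt{-3} = \frac{1}{3} + \sqrt{2} i \sqrt{3} = \frac{1}{3} + i \sqrt{6} \approx 0.33333 + 2.4495 i$)
$\left(G + 11\right)^{2} = \left(\left(\frac{1}{3} + i \sqrt{6}\right) + 11\right)^{2} = \left(\frac{34}{3} + i \sqrt{6}\right)^{2}$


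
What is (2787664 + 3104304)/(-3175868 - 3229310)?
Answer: -2945984/3202589 ≈ -0.91988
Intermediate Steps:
(2787664 + 3104304)/(-3175868 - 3229310) = 5891968/(-6405178) = 5891968*(-1/6405178) = -2945984/3202589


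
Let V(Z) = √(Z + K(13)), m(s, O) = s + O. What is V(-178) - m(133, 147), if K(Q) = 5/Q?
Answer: -280 + I*√30017/13 ≈ -280.0 + 13.327*I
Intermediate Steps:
m(s, O) = O + s
V(Z) = √(5/13 + Z) (V(Z) = √(Z + 5/13) = √(5/13 + Z))
V(-178) - m(133, 147) = √(65 + 169*(-178))/13 - (147 + 133) = √(65 - 30082)/13 - 1*280 = √(-30017)/13 - 280 = (I*√30017)/13 - 280 = I*√30017/13 - 280 = -280 + I*√30017/13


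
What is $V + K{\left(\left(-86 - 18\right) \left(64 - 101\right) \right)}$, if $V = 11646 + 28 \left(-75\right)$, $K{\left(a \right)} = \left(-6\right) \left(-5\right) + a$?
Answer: $13424$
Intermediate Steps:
$K{\left(a \right)} = 30 + a$
$V = 9546$ ($V = 11646 - 2100 = 9546$)
$V + K{\left(\left(-86 - 18\right) \left(64 - 101\right) \right)} = 9546 + \left(30 + \left(-86 - 18\right) \left(64 - 101\right)\right) = 9546 + \left(30 - -3848\right) = 9546 + \left(30 + 3848\right) = 9546 + 3878 = 13424$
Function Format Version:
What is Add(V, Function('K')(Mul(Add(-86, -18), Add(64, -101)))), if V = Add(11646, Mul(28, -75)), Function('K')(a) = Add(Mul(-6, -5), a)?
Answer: 13424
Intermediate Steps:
Function('K')(a) = Add(30, a)
V = 9546 (V = Add(11646, -2100) = 9546)
Add(V, Function('K')(Mul(Add(-86, -18), Add(64, -101)))) = Add(9546, Add(30, Mul(Add(-86, -18), Add(64, -101)))) = Add(9546, Add(30, Mul(-104, -37))) = Add(9546, Add(30, 3848)) = Add(9546, 3878) = 13424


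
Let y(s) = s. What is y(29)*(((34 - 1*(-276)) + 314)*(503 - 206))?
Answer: 5374512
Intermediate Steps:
y(29)*(((34 - 1*(-276)) + 314)*(503 - 206)) = 29*(((34 - 1*(-276)) + 314)*(503 - 206)) = 29*(((34 + 276) + 314)*297) = 29*((310 + 314)*297) = 29*(624*297) = 29*185328 = 5374512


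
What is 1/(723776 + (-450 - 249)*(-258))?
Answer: 1/904118 ≈ 1.1061e-6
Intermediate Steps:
1/(723776 + (-450 - 249)*(-258)) = 1/(723776 - 699*(-258)) = 1/(723776 + 180342) = 1/904118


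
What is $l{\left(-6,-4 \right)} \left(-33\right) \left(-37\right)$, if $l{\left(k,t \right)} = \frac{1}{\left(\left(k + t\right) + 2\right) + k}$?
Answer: $- \frac{1221}{14} \approx -87.214$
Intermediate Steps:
$l{\left(k,t \right)} = \frac{1}{2 + t + 2 k}$ ($l{\left(k,t \right)} = \frac{1}{\left(2 + k + t\right) + k} = \frac{1}{2 + t + 2 k}$)
$l{\left(-6,-4 \right)} \left(-33\right) \left(-37\right) = \frac{1}{2 - 4 + 2 \left(-6\right)} \left(-33\right) \left(-37\right) = \frac{1}{2 - 4 - 12} \left(-33\right) \left(-37\right) = \frac{1}{-14} \left(-33\right) \left(-37\right) = \left(- \frac{1}{14}\right) \left(-33\right) \left(-37\right) = \frac{33}{14} \left(-37\right) = - \frac{1221}{14}$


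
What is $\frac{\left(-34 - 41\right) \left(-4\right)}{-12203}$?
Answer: $- \frac{300}{12203} \approx -0.024584$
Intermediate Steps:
$\frac{\left(-34 - 41\right) \left(-4\right)}{-12203} = \left(-75\right) \left(-4\right) \left(- \frac{1}{12203}\right) = 300 \left(- \frac{1}{12203}\right) = - \frac{300}{12203}$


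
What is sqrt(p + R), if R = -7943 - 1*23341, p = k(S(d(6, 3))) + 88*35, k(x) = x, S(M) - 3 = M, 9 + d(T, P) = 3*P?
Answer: I*sqrt(28201) ≈ 167.93*I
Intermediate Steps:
d(T, P) = -9 + 3*P
S(M) = 3 + M
p = 3083 (p = (3 + (-9 + 3*3)) + 88*35 = (3 + (-9 + 9)) + 3080 = (3 + 0) + 3080 = 3 + 3080 = 3083)
R = -31284 (R = -7943 - 23341 = -31284)
sqrt(p + R) = sqrt(3083 - 31284) = sqrt(-28201) = I*sqrt(28201)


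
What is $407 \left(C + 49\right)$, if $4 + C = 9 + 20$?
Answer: $30118$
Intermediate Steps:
$C = 25$ ($C = -4 + \left(9 + 20\right) = -4 + 29 = 25$)
$407 \left(C + 49\right) = 407 \left(25 + 49\right) = 407 \cdot 74 = 30118$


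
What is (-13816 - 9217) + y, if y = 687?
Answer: -22346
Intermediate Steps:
(-13816 - 9217) + y = (-13816 - 9217) + 687 = -23033 + 687 = -22346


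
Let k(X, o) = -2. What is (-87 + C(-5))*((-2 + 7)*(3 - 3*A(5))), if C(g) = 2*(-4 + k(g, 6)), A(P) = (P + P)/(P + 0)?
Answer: 1485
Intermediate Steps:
A(P) = 2 (A(P) = (2*P)/P = 2)
C(g) = -12 (C(g) = 2*(-4 - 2) = 2*(-6) = -12)
(-87 + C(-5))*((-2 + 7)*(3 - 3*A(5))) = (-87 - 12)*((-2 + 7)*(3 - 3*2)) = -495*(3 - 6) = -495*(-3) = -99*(-15) = 1485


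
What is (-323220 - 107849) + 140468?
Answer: -290601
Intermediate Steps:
(-323220 - 107849) + 140468 = -431069 + 140468 = -290601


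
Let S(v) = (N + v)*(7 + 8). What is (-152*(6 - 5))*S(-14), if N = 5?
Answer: 20520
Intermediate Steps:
S(v) = 75 + 15*v (S(v) = (5 + v)*(7 + 8) = (5 + v)*15 = 75 + 15*v)
(-152*(6 - 5))*S(-14) = (-152*(6 - 5))*(75 + 15*(-14)) = (-152)*(75 - 210) = -152*1*(-135) = -152*(-135) = 20520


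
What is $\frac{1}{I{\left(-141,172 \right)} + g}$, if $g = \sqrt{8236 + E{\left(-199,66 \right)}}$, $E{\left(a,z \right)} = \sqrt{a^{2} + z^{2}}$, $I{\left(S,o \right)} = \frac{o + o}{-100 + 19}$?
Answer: $- \frac{1}{\frac{344}{81} - \sqrt{8236 + \sqrt{43957}}} \approx 0.011409$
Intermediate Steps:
$I{\left(S,o \right)} = - \frac{2 o}{81}$ ($I{\left(S,o \right)} = \frac{2 o}{-81} = 2 o \left(- \frac{1}{81}\right) = - \frac{2 o}{81}$)
$g = \sqrt{8236 + \sqrt{43957}}$ ($g = \sqrt{8236 + \sqrt{\left(-199\right)^{2} + 66^{2}}} = \sqrt{8236 + \sqrt{39601 + 4356}} = \sqrt{8236 + \sqrt{43957}} \approx 91.9$)
$\frac{1}{I{\left(-141,172 \right)} + g} = \frac{1}{\left(- \frac{2}{81}\right) 172 + \sqrt{8236 + \sqrt{43957}}} = \frac{1}{- \frac{344}{81} + \sqrt{8236 + \sqrt{43957}}}$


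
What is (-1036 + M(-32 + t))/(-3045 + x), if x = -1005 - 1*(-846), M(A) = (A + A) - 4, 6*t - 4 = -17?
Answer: 3325/9612 ≈ 0.34592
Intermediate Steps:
t = -13/6 (t = ⅔ + (⅙)*(-17) = ⅔ - 17/6 = -13/6 ≈ -2.1667)
M(A) = -4 + 2*A (M(A) = 2*A - 4 = -4 + 2*A)
x = -159 (x = -1005 + 846 = -159)
(-1036 + M(-32 + t))/(-3045 + x) = (-1036 + (-4 + 2*(-32 - 13/6)))/(-3045 - 159) = (-1036 + (-4 + 2*(-205/6)))/(-3204) = (-1036 + (-4 - 205/3))*(-1/3204) = (-1036 - 217/3)*(-1/3204) = -3325/3*(-1/3204) = 3325/9612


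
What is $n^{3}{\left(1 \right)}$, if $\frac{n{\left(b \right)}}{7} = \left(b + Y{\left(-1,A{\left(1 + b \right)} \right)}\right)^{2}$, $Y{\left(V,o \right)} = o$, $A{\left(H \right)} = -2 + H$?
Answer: $343$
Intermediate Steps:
$n{\left(b \right)} = 7 \left(-1 + 2 b\right)^{2}$ ($n{\left(b \right)} = 7 \left(b + \left(-2 + \left(1 + b\right)\right)\right)^{2} = 7 \left(b + \left(-1 + b\right)\right)^{2} = 7 \left(-1 + 2 b\right)^{2}$)
$n^{3}{\left(1 \right)} = \left(7 \left(-1 + 2 \cdot 1\right)^{2}\right)^{3} = \left(7 \left(-1 + 2\right)^{2}\right)^{3} = \left(7 \cdot 1^{2}\right)^{3} = \left(7 \cdot 1\right)^{3} = 7^{3} = 343$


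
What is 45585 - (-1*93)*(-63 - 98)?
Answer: 30612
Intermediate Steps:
45585 - (-1*93)*(-63 - 98) = 45585 - (-93)*(-161) = 45585 - 1*14973 = 45585 - 14973 = 30612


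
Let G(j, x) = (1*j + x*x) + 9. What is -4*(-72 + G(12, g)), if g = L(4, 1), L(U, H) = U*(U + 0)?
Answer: -820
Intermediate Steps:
L(U, H) = U² (L(U, H) = U*U = U²)
g = 16 (g = 4² = 16)
G(j, x) = 9 + j + x² (G(j, x) = (j + x²) + 9 = 9 + j + x²)
-4*(-72 + G(12, g)) = -4*(-72 + (9 + 12 + 16²)) = -4*(-72 + (9 + 12 + 256)) = -4*(-72 + 277) = -4*205 = -820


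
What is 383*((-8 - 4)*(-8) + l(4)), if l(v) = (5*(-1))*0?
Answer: 36768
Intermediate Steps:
l(v) = 0 (l(v) = -5*0 = 0)
383*((-8 - 4)*(-8) + l(4)) = 383*((-8 - 4)*(-8) + 0) = 383*(-12*(-8) + 0) = 383*(96 + 0) = 383*96 = 36768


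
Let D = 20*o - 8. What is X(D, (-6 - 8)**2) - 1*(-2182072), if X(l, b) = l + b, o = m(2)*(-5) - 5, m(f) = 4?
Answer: 2181760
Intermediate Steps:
o = -25 (o = 4*(-5) - 5 = -20 - 5 = -25)
D = -508 (D = 20*(-25) - 8 = -500 - 8 = -508)
X(l, b) = b + l
X(D, (-6 - 8)**2) - 1*(-2182072) = ((-6 - 8)**2 - 508) - 1*(-2182072) = ((-14)**2 - 508) + 2182072 = (196 - 508) + 2182072 = -312 + 2182072 = 2181760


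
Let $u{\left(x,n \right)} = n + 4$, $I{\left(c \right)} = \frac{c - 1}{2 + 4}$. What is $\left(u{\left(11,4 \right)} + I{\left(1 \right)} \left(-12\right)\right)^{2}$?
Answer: $64$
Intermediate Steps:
$I{\left(c \right)} = - \frac{1}{6} + \frac{c}{6}$ ($I{\left(c \right)} = \frac{-1 + c}{6} = \left(-1 + c\right) \frac{1}{6} = - \frac{1}{6} + \frac{c}{6}$)
$u{\left(x,n \right)} = 4 + n$
$\left(u{\left(11,4 \right)} + I{\left(1 \right)} \left(-12\right)\right)^{2} = \left(\left(4 + 4\right) + \left(- \frac{1}{6} + \frac{1}{6} \cdot 1\right) \left(-12\right)\right)^{2} = \left(8 + \left(- \frac{1}{6} + \frac{1}{6}\right) \left(-12\right)\right)^{2} = \left(8 + 0 \left(-12\right)\right)^{2} = \left(8 + 0\right)^{2} = 8^{2} = 64$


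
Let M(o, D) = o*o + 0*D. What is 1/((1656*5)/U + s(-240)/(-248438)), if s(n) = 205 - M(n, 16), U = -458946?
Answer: 6334423686/1349118835 ≈ 4.6952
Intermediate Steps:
M(o, D) = o² (M(o, D) = o² + 0 = o²)
s(n) = 205 - n²
1/((1656*5)/U + s(-240)/(-248438)) = 1/((1656*5)/(-458946) + (205 - 1*(-240)²)/(-248438)) = 1/(8280*(-1/458946) + (205 - 1*57600)*(-1/248438)) = 1/(-460/25497 + (205 - 57600)*(-1/248438)) = 1/(-460/25497 - 57395*(-1/248438)) = 1/(-460/25497 + 57395/248438) = 1/(1349118835/6334423686) = 6334423686/1349118835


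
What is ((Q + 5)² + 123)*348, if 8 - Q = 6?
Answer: 59856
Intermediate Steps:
Q = 2 (Q = 8 - 1*6 = 8 - 6 = 2)
((Q + 5)² + 123)*348 = ((2 + 5)² + 123)*348 = (7² + 123)*348 = (49 + 123)*348 = 172*348 = 59856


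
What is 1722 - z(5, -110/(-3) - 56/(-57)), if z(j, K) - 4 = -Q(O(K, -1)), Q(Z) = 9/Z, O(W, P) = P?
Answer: 1709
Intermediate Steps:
z(j, K) = 13 (z(j, K) = 4 - 9/(-1) = 4 - 9*(-1) = 4 - 1*(-9) = 4 + 9 = 13)
1722 - z(5, -110/(-3) - 56/(-57)) = 1722 - 1*13 = 1722 - 13 = 1709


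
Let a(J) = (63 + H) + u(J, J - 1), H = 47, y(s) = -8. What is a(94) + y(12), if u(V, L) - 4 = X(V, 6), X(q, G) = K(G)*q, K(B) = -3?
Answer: -176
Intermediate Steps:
X(q, G) = -3*q
u(V, L) = 4 - 3*V
a(J) = 114 - 3*J (a(J) = (63 + 47) + (4 - 3*J) = 110 + (4 - 3*J) = 114 - 3*J)
a(94) + y(12) = (114 - 3*94) - 8 = (114 - 282) - 8 = -168 - 8 = -176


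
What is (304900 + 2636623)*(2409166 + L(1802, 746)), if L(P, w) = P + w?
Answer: 7094112200422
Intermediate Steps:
(304900 + 2636623)*(2409166 + L(1802, 746)) = (304900 + 2636623)*(2409166 + (1802 + 746)) = 2941523*(2409166 + 2548) = 2941523*2411714 = 7094112200422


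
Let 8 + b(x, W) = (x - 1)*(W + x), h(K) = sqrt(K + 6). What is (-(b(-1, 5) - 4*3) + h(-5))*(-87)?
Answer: -2523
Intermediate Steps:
h(K) = sqrt(6 + K)
b(x, W) = -8 + (-1 + x)*(W + x) (b(x, W) = -8 + (x - 1)*(W + x) = -8 + (-1 + x)*(W + x))
(-(b(-1, 5) - 4*3) + h(-5))*(-87) = (-((-8 + (-1)**2 - 1*5 - 1*(-1) + 5*(-1)) - 4*3) + sqrt(6 - 5))*(-87) = (-((-8 + 1 - 5 + 1 - 5) - 12) + sqrt(1))*(-87) = (-(-16 - 12) + 1)*(-87) = (-1*(-28) + 1)*(-87) = (28 + 1)*(-87) = 29*(-87) = -2523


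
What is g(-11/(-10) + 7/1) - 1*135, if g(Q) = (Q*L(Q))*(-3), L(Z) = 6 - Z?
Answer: -8397/100 ≈ -83.970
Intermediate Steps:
g(Q) = -3*Q*(6 - Q) (g(Q) = (Q*(6 - Q))*(-3) = -3*Q*(6 - Q))
g(-11/(-10) + 7/1) - 1*135 = 3*(-11/(-10) + 7/1)*(-6 + (-11/(-10) + 7/1)) - 1*135 = 3*(-11*(-⅒) + 7*1)*(-6 + (-11*(-⅒) + 7*1)) - 135 = 3*(11/10 + 7)*(-6 + (11/10 + 7)) - 135 = 3*(81/10)*(-6 + 81/10) - 135 = 3*(81/10)*(21/10) - 135 = 5103/100 - 135 = -8397/100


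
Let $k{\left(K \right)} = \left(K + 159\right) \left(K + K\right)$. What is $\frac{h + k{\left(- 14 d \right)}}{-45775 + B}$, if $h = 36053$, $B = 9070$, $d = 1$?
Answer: $- \frac{31993}{36705} \approx -0.87162$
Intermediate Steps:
$k{\left(K \right)} = 2 K \left(159 + K\right)$ ($k{\left(K \right)} = \left(159 + K\right) 2 K = 2 K \left(159 + K\right)$)
$\frac{h + k{\left(- 14 d \right)}}{-45775 + B} = \frac{36053 + 2 \left(\left(-14\right) 1\right) \left(159 - 14\right)}{-45775 + 9070} = \frac{36053 + 2 \left(-14\right) \left(159 - 14\right)}{-36705} = \left(36053 + 2 \left(-14\right) 145\right) \left(- \frac{1}{36705}\right) = \left(36053 - 4060\right) \left(- \frac{1}{36705}\right) = 31993 \left(- \frac{1}{36705}\right) = - \frac{31993}{36705}$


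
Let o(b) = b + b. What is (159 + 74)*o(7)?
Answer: 3262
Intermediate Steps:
o(b) = 2*b
(159 + 74)*o(7) = (159 + 74)*(2*7) = 233*14 = 3262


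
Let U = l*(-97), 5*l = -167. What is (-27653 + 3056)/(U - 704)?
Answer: -122985/12679 ≈ -9.6999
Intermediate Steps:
l = -167/5 (l = (1/5)*(-167) = -167/5 ≈ -33.400)
U = 16199/5 (U = -167/5*(-97) = 16199/5 ≈ 3239.8)
(-27653 + 3056)/(U - 704) = (-27653 + 3056)/(16199/5 - 704) = -24597/12679/5 = -24597*5/12679 = -122985/12679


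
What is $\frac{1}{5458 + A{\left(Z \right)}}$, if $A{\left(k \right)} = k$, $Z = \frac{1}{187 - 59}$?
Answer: $\frac{128}{698625} \approx 0.00018322$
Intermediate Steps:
$Z = \frac{1}{128} \approx 0.0078125$
$\frac{1}{5458 + A{\left(Z \right)}} = \frac{1}{5458 + \frac{1}{128}} = \frac{1}{\frac{698625}{128}} = \frac{128}{698625}$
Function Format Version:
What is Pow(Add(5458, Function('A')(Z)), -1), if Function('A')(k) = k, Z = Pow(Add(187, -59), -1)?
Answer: Rational(128, 698625) ≈ 0.00018322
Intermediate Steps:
Z = Rational(1, 128) (Z = Pow(128, -1) = Rational(1, 128) ≈ 0.0078125)
Pow(Add(5458, Function('A')(Z)), -1) = Pow(Add(5458, Rational(1, 128)), -1) = Pow(Rational(698625, 128), -1) = Rational(128, 698625)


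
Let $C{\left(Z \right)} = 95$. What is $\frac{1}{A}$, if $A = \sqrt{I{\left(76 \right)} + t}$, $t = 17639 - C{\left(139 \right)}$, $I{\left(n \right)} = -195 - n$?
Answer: $\frac{\sqrt{17273}}{17273} \approx 0.0076088$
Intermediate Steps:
$t = 17544$ ($t = 17639 - 95 = 17544$)
$A = \sqrt{17273}$ ($A = \sqrt{\left(-195 - 76\right) + 17544} = \sqrt{-271 + 17544} = \sqrt{17273} \approx 131.43$)
$\frac{1}{A} = \frac{1}{\sqrt{17273}} = \frac{\sqrt{17273}}{17273}$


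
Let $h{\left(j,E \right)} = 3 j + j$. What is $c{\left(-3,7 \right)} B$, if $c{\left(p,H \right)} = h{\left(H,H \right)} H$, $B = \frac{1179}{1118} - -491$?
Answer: $\frac{53911466}{559} \approx 96443.0$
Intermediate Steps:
$B = \frac{550117}{1118}$ ($B = 1179 \cdot \frac{1}{1118} + 491 = \frac{1179}{1118} + 491 = \frac{550117}{1118} \approx 492.05$)
$h{\left(j,E \right)} = 4 j$
$c{\left(p,H \right)} = 4 H^{2}$ ($c{\left(p,H \right)} = 4 H H = 4 H^{2}$)
$c{\left(-3,7 \right)} B = 4 \cdot 7^{2} \cdot \frac{550117}{1118} = 4 \cdot 49 \cdot \frac{550117}{1118} = 196 \cdot \frac{550117}{1118} = \frac{53911466}{559}$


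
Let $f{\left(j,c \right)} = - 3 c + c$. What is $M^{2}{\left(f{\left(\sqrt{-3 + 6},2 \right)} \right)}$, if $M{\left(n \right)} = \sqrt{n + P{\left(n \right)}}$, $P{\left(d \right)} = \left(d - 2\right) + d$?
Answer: $-14$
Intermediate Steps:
$P{\left(d \right)} = -2 + 2 d$ ($P{\left(d \right)} = \left(-2 + d\right) + d = -2 + 2 d$)
$f{\left(j,c \right)} = - 2 c$
$M{\left(n \right)} = \sqrt{-2 + 3 n}$ ($M{\left(n \right)} = \sqrt{n + \left(-2 + 2 n\right)} = \sqrt{-2 + 3 n}$)
$M^{2}{\left(f{\left(\sqrt{-3 + 6},2 \right)} \right)} = \left(\sqrt{-2 + 3 \left(\left(-2\right) 2\right)}\right)^{2} = \left(\sqrt{-2 + 3 \left(-4\right)}\right)^{2} = \left(\sqrt{-2 - 12}\right)^{2} = \left(\sqrt{-14}\right)^{2} = \left(i \sqrt{14}\right)^{2} = -14$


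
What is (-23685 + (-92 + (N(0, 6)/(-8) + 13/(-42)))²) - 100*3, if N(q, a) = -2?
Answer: -109438871/7056 ≈ -15510.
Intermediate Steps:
(-23685 + (-92 + (N(0, 6)/(-8) + 13/(-42)))²) - 100*3 = (-23685 + (-92 + (-2/(-8) + 13/(-42)))²) - 100*3 = (-23685 + (-92 + (-2*(-⅛) + 13*(-1/42)))²) - 300 = (-23685 + (-92 + (¼ - 13/42))²) - 300 = (-23685 + (-92 - 5/84)²) - 300 = (-23685 + (-7733/84)²) - 300 = (-23685 + 59799289/7056) - 300 = -107322071/7056 - 300 = -109438871/7056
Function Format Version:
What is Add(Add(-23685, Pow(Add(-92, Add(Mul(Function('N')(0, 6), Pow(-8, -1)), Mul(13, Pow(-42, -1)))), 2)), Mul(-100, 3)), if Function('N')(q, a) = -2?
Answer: Rational(-109438871, 7056) ≈ -15510.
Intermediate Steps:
Add(Add(-23685, Pow(Add(-92, Add(Mul(Function('N')(0, 6), Pow(-8, -1)), Mul(13, Pow(-42, -1)))), 2)), Mul(-100, 3)) = Add(Add(-23685, Pow(Add(-92, Add(Mul(-2, Pow(-8, -1)), Mul(13, Pow(-42, -1)))), 2)), Mul(-100, 3)) = Add(Add(-23685, Pow(Add(-92, Add(Mul(-2, Rational(-1, 8)), Mul(13, Rational(-1, 42)))), 2)), -300) = Add(Add(-23685, Pow(Add(-92, Add(Rational(1, 4), Rational(-13, 42))), 2)), -300) = Add(Add(-23685, Pow(Add(-92, Rational(-5, 84)), 2)), -300) = Add(Add(-23685, Pow(Rational(-7733, 84), 2)), -300) = Add(Add(-23685, Rational(59799289, 7056)), -300) = Add(Rational(-107322071, 7056), -300) = Rational(-109438871, 7056)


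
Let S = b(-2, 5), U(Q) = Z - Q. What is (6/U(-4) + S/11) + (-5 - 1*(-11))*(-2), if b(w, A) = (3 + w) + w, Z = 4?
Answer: -499/44 ≈ -11.341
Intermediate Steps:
U(Q) = 4 - Q
b(w, A) = 3 + 2*w
S = -1 (S = 3 + 2*(-2) = 3 - 4 = -1)
(6/U(-4) + S/11) + (-5 - 1*(-11))*(-2) = (6/(4 - 1*(-4)) - 1/11) + (-5 - 1*(-11))*(-2) = (6/(4 + 4) - 1*1/11) + (-5 + 11)*(-2) = (6/8 - 1/11) + 6*(-2) = (6*(⅛) - 1/11) - 12 = (¾ - 1/11) - 12 = 29/44 - 12 = -499/44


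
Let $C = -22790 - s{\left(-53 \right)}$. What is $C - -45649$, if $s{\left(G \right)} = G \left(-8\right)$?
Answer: $22435$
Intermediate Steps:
$s{\left(G \right)} = - 8 G$
$C = -23214$ ($C = -22790 - \left(-8\right) \left(-53\right) = -22790 - 424 = -23214$)
$C - -45649 = -23214 - -45649 = -23214 + 45649 = 22435$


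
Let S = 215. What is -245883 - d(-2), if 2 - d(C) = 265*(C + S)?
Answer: -189440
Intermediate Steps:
d(C) = -56973 - 265*C (d(C) = 2 - 265*(C + 215) = 2 - 265*(215 + C) = 2 - (56975 + 265*C) = 2 + (-56975 - 265*C) = -56973 - 265*C)
-245883 - d(-2) = -245883 - (-56973 - 265*(-2)) = -245883 - (-56973 + 530) = -245883 - 1*(-56443) = -245883 + 56443 = -189440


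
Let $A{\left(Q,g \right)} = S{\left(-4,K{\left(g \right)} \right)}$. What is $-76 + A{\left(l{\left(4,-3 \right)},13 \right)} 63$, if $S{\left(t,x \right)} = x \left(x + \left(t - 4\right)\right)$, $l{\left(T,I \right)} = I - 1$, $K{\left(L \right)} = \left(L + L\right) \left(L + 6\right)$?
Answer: $15125216$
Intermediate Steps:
$K{\left(L \right)} = 2 L \left(6 + L\right)$
$l{\left(T,I \right)} = -1 + I$
$S{\left(t,x \right)} = x \left(-4 + t + x\right)$ ($S{\left(t,x \right)} = x \left(x + \left(t - 4\right)\right) = x \left(x + \left(-4 + t\right)\right) = x \left(-4 + t + x\right)$)
$A{\left(Q,g \right)} = 2 g \left(-8 + 2 g \left(6 + g\right)\right) \left(6 + g\right)$ ($A{\left(Q,g \right)} = 2 g \left(6 + g\right) \left(-4 - 4 + 2 g \left(6 + g\right)\right) = 2 g \left(6 + g\right) \left(-8 + 2 g \left(6 + g\right)\right) = 2 g \left(-8 + 2 g \left(6 + g\right)\right) \left(6 + g\right)$)
$-76 + A{\left(l{\left(4,-3 \right)},13 \right)} 63 = -76 + 4 \cdot 13 \left(-4 + 13 \left(6 + 13\right)\right) \left(6 + 13\right) 63 = -76 + 4 \cdot 13 \left(-4 + 13 \cdot 19\right) 19 \cdot 63 = -76 + 4 \cdot 13 \left(-4 + 247\right) 19 \cdot 63 = -76 + 4 \cdot 13 \cdot 243 \cdot 19 \cdot 63 = -76 + 240084 \cdot 63 = -76 + 15125292 = 15125216$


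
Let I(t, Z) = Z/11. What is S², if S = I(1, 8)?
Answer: 64/121 ≈ 0.52893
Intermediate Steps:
I(t, Z) = Z/11 (I(t, Z) = Z*(1/11) = Z/11)
S = 8/11 (S = (1/11)*8 = 8/11 ≈ 0.72727)
S² = (8/11)² = 64/121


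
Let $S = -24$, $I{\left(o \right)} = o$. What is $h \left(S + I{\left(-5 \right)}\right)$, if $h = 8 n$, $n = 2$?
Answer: $-464$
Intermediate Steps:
$h = 16$ ($h = 8 \cdot 2 = 16$)
$h \left(S + I{\left(-5 \right)}\right) = 16 \left(-24 - 5\right) = 16 \left(-29\right) = -464$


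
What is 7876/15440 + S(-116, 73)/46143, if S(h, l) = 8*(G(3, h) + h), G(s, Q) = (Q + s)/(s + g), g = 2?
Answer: 9619511/19790220 ≈ 0.48607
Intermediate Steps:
G(s, Q) = (Q + s)/(2 + s) (G(s, Q) = (Q + s)/(s + 2) = (Q + s)/(2 + s))
S(h, l) = 24/5 + 48*h/5 (S(h, l) = 8*((h + 3)/(2 + 3) + h) = 8*((3 + h)/5 + h) = 8*((⅗ + h/5) + h) = 8*(⅗ + 6*h/5) = 24/5 + 48*h/5)
7876/15440 + S(-116, 73)/46143 = 7876/15440 + (24/5 + (48/5)*(-116))/46143 = 7876*(1/15440) + (24/5 - 5568/5)*(1/46143) = 1969/3860 - 5544/5*1/46143 = 1969/3860 - 616/25635 = 9619511/19790220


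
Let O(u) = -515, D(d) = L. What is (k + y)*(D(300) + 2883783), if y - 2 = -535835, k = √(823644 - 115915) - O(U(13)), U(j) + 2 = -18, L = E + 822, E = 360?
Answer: -1544373693870 + 31734615*√5849 ≈ -1.5419e+12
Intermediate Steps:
L = 1182 (L = 360 + 822 = 1182)
D(d) = 1182
U(j) = -20 (U(j) = -2 - 18 = -20)
k = 515 + 11*√5849 (k = √(823644 - 115915) - 1*(-515) = √707729 + 515 = 11*√5849 + 515 = 515 + 11*√5849 ≈ 1356.3)
y = -535833 (y = 2 - 535835 = -535833)
(k + y)*(D(300) + 2883783) = ((515 + 11*√5849) - 535833)*(1182 + 2883783) = (-535318 + 11*√5849)*2884965 = -1544373693870 + 31734615*√5849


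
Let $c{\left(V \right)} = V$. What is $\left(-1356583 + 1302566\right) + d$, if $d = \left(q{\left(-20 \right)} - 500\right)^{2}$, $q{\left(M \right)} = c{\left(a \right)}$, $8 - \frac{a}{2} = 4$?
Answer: $188047$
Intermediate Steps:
$a = 8$ ($a = 16 - 8 = 8$)
$q{\left(M \right)} = 8$
$d = 242064$ ($d = \left(8 - 500\right)^{2} = \left(-492\right)^{2} = 242064$)
$\left(-1356583 + 1302566\right) + d = \left(-1356583 + 1302566\right) + 242064 = -54017 + 242064 = 188047$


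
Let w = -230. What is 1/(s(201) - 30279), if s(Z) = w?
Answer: -1/30509 ≈ -3.2777e-5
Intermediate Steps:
s(Z) = -230
1/(s(201) - 30279) = 1/(-230 - 30279) = 1/(-30509) = -1/30509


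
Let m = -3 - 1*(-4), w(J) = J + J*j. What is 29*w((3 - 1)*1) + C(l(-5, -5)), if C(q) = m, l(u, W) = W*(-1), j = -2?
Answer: -57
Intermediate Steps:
l(u, W) = -W
w(J) = -J (w(J) = J + J*(-2) = J - 2*J = -J)
m = 1 (m = -3 + 4 = 1)
C(q) = 1
29*w((3 - 1)*1) + C(l(-5, -5)) = 29*(-(3 - 1)) + 1 = 29*(-2) + 1 = -58 + 1 = -57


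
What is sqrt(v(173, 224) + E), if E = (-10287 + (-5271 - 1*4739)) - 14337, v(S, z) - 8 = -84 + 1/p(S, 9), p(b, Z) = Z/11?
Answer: I*sqrt(312379)/3 ≈ 186.3*I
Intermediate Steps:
p(b, Z) = Z/11 (p(b, Z) = Z*(1/11) = Z/11)
v(S, z) = -673/9 (v(S, z) = 8 + (-84 + 1/((1/11)*9)) = 8 + (-84 + 1/(9/11)) = 8 + (-84 + 11/9) = 8 - 745/9 = -673/9)
E = -34634 (E = (-10287 + (-5271 - 4739)) - 14337 = (-10287 - 10010) - 14337 = -20297 - 14337 = -34634)
sqrt(v(173, 224) + E) = sqrt(-673/9 - 34634) = sqrt(-312379/9) = I*sqrt(312379)/3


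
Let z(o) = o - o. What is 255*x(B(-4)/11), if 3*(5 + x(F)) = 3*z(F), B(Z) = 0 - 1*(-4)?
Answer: -1275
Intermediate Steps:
z(o) = 0
B(Z) = 4 (B(Z) = 0 + 4 = 4)
x(F) = -5 (x(F) = -5 + (3*0)/3 = -5 + (⅓)*0 = -5 + 0 = -5)
255*x(B(-4)/11) = 255*(-5) = -1275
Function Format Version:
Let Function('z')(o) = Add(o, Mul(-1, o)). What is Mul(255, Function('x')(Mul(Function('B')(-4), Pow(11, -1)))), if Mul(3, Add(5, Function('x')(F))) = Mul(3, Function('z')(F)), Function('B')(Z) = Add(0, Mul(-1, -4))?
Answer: -1275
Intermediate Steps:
Function('z')(o) = 0
Function('B')(Z) = 4 (Function('B')(Z) = Add(0, 4) = 4)
Function('x')(F) = -5 (Function('x')(F) = Add(-5, Mul(Rational(1, 3), Mul(3, 0))) = Add(-5, Mul(Rational(1, 3), 0)) = Add(-5, 0) = -5)
Mul(255, Function('x')(Mul(Function('B')(-4), Pow(11, -1)))) = Mul(255, -5) = -1275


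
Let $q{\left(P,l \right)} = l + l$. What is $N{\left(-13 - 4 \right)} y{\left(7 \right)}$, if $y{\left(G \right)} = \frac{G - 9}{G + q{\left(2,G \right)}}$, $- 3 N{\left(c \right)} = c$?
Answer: $- \frac{34}{63} \approx -0.53968$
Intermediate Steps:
$q{\left(P,l \right)} = 2 l$
$N{\left(c \right)} = - \frac{c}{3}$
$y{\left(G \right)} = \frac{-9 + G}{3 G}$ ($y{\left(G \right)} = \frac{G - 9}{G + 2 G} = \frac{-9 + G}{3 G}$)
$N{\left(-13 - 4 \right)} y{\left(7 \right)} = - \frac{-13 - 4}{3} \frac{-9 + 7}{3 \cdot 7} = - \frac{-13 - 4}{3} \cdot \frac{1}{3} \cdot \frac{1}{7} \left(-2\right) = \left(- \frac{1}{3}\right) \left(-17\right) \left(- \frac{2}{21}\right) = \frac{17}{3} \left(- \frac{2}{21}\right) = - \frac{34}{63}$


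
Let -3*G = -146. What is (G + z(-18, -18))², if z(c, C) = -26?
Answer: 4624/9 ≈ 513.78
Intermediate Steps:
G = 146/3 (G = -⅓*(-146) = 146/3 ≈ 48.667)
(G + z(-18, -18))² = (146/3 - 26)² = (68/3)² = 4624/9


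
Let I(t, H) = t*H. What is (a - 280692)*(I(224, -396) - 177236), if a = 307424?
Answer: -7109108080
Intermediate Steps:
I(t, H) = H*t
(a - 280692)*(I(224, -396) - 177236) = (307424 - 280692)*(-396*224 - 177236) = 26732*(-88704 - 177236) = 26732*(-265940) = -7109108080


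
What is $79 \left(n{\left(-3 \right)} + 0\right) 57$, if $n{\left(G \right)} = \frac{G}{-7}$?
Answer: $\frac{13509}{7} \approx 1929.9$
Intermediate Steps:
$n{\left(G \right)} = - \frac{G}{7}$ ($n{\left(G \right)} = G \left(- \frac{1}{7}\right) = - \frac{G}{7}$)
$79 \left(n{\left(-3 \right)} + 0\right) 57 = 79 \left(\left(- \frac{1}{7}\right) \left(-3\right) + 0\right) 57 = 79 \left(\frac{3}{7} + 0\right) 57 = 79 \cdot \frac{3}{7} \cdot 57 = \frac{237}{7} \cdot 57 = \frac{13509}{7}$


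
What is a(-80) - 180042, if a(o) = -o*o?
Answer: -186442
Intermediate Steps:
a(o) = -o²
a(-80) - 180042 = -1*(-80)² - 180042 = -1*6400 - 180042 = -6400 - 180042 = -186442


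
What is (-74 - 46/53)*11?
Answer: -43648/53 ≈ -823.55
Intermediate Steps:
(-74 - 46/53)*11 = -3968/53*11 = -43648/53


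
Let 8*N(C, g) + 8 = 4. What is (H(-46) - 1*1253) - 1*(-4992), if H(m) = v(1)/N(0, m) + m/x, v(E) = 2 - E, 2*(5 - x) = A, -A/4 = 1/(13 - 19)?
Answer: 26090/7 ≈ 3727.1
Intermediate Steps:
A = ⅔ (A = -4/(13 - 19) = -4/(-6) = -4*(-⅙) = ⅔ ≈ 0.66667)
N(C, g) = -½ (N(C, g) = -1 + (⅛)*4 = -1 + ½ = -½)
x = 14/3 (x = 5 - ½*⅔ = 5 - ⅓ = 14/3 ≈ 4.6667)
H(m) = -2 + 3*m/14 (H(m) = (2 - 1*1)/(-½) + m/(14/3) = (2 - 1)*(-2) + m*(3/14) = 1*(-2) + 3*m/14 = -2 + 3*m/14)
(H(-46) - 1*1253) - 1*(-4992) = ((-2 + (3/14)*(-46)) - 1*1253) - 1*(-4992) = ((-2 - 69/7) - 1253) + 4992 = (-83/7 - 1253) + 4992 = -8854/7 + 4992 = 26090/7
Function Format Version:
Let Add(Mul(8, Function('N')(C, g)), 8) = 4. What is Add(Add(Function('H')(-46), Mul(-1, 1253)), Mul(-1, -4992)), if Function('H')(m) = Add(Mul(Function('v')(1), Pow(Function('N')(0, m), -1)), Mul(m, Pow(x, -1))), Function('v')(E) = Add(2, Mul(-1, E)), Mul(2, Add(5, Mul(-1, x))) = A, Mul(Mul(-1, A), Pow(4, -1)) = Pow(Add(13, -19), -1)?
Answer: Rational(26090, 7) ≈ 3727.1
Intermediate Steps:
A = Rational(2, 3) (A = Mul(-4, Pow(Add(13, -19), -1)) = Mul(-4, Pow(-6, -1)) = Mul(-4, Rational(-1, 6)) = Rational(2, 3) ≈ 0.66667)
Function('N')(C, g) = Rational(-1, 2) (Function('N')(C, g) = Add(-1, Mul(Rational(1, 8), 4)) = Add(-1, Rational(1, 2)) = Rational(-1, 2))
x = Rational(14, 3) (x = Add(5, Mul(Rational(-1, 2), Rational(2, 3))) = Add(5, Rational(-1, 3)) = Rational(14, 3) ≈ 4.6667)
Function('H')(m) = Add(-2, Mul(Rational(3, 14), m)) (Function('H')(m) = Add(Mul(Add(2, Mul(-1, 1)), Pow(Rational(-1, 2), -1)), Mul(m, Pow(Rational(14, 3), -1))) = Add(Mul(Add(2, -1), -2), Mul(m, Rational(3, 14))) = Add(Mul(1, -2), Mul(Rational(3, 14), m)) = Add(-2, Mul(Rational(3, 14), m)))
Add(Add(Function('H')(-46), Mul(-1, 1253)), Mul(-1, -4992)) = Add(Add(Add(-2, Mul(Rational(3, 14), -46)), Mul(-1, 1253)), Mul(-1, -4992)) = Add(Add(Add(-2, Rational(-69, 7)), -1253), 4992) = Add(Add(Rational(-83, 7), -1253), 4992) = Add(Rational(-8854, 7), 4992) = Rational(26090, 7)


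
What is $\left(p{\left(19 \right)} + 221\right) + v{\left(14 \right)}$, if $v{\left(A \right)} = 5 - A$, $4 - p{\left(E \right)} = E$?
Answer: $197$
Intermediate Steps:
$p{\left(E \right)} = 4 - E$
$\left(p{\left(19 \right)} + 221\right) + v{\left(14 \right)} = \left(\left(4 - 19\right) + 221\right) + \left(5 - 14\right) = \left(-15 + 221\right) - 9 = 206 - 9 = 197$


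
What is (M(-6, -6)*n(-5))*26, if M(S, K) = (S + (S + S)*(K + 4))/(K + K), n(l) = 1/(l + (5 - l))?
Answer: -39/5 ≈ -7.8000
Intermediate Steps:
n(l) = 1/5
M(S, K) = (S + 2*S*(4 + K))/(2*K) (M(S, K) = (S + (2*S)*(4 + K))/((2*K)) = (S + 2*S*(4 + K))*(1/(2*K)) = (S + 2*S*(4 + K))/(2*K))
(M(-6, -6)*n(-5))*26 = ((-6 + (9/2)*(-6)/(-6))*(1/5))*26 = ((-6 + (9/2)*(-6)*(-1/6))*(1/5))*26 = ((-6 + 9/2)*(1/5))*26 = -3/2*1/5*26 = -3/10*26 = -39/5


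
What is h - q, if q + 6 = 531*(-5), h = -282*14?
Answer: -1287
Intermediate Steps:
h = -3948
q = -2661 (q = -6 + 531*(-5) = -6 - 2655 = -2661)
h - q = -3948 - 1*(-2661) = -3948 + 2661 = -1287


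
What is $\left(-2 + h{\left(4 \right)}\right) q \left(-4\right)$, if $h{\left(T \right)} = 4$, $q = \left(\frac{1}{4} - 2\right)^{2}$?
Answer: $- \frac{49}{2} \approx -24.5$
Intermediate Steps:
$q = \frac{49}{16}$ ($q = \left(\frac{1}{4} - 2\right)^{2} = \left(- \frac{7}{4}\right)^{2} = \frac{49}{16} \approx 3.0625$)
$\left(-2 + h{\left(4 \right)}\right) q \left(-4\right) = \left(-2 + 4\right) \frac{49}{16} \left(-4\right) = 2 \cdot \frac{49}{16} \left(-4\right) = \frac{49}{8} \left(-4\right) = - \frac{49}{2}$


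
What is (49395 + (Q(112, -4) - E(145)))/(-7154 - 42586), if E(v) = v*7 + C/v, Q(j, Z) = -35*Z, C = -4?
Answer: -1758851/1803075 ≈ -0.97547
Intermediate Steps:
E(v) = -4/v + 7*v (E(v) = v*7 - 4/v = 7*v - 4/v = -4/v + 7*v)
(49395 + (Q(112, -4) - E(145)))/(-7154 - 42586) = (49395 + (-35*(-4) - (-4/145 + 7*145)))/(-7154 - 42586) = (49395 + (140 - (-4*1/145 + 1015)))/(-49740) = (49395 + (140 - (-4/145 + 1015)))*(-1/49740) = (49395 + (140 - 1*147171/145))*(-1/49740) = (49395 + (140 - 147171/145))*(-1/49740) = (49395 - 126871/145)*(-1/49740) = (7035404/145)*(-1/49740) = -1758851/1803075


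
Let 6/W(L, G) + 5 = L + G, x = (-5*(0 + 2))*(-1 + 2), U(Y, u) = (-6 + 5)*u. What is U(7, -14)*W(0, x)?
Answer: -28/5 ≈ -5.6000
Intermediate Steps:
U(Y, u) = -u
x = -10 (x = -5*2*1 = -10*1 = -10)
W(L, G) = 6/(-5 + G + L) (W(L, G) = 6/(-5 + (L + G)) = 6/(-5 + (G + L)) = 6/(-5 + G + L))
U(7, -14)*W(0, x) = (-1*(-14))*(6/(-5 - 10 + 0)) = 14*(6/(-15)) = 14*(6*(-1/15)) = 14*(-2/5) = -28/5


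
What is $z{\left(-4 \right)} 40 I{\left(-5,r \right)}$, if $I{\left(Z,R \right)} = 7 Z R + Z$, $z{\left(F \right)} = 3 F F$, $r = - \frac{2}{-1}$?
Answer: $-144000$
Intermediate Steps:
$r = 2$ ($r = \left(-2\right) \left(-1\right) = 2$)
$z{\left(F \right)} = 3 F^{2}$
$I{\left(Z,R \right)} = Z + 7 R Z$ ($I{\left(Z,R \right)} = 7 R Z + Z = Z + 7 R Z$)
$z{\left(-4 \right)} 40 I{\left(-5,r \right)} = 3 \left(-4\right)^{2} \cdot 40 \left(- 5 \left(1 + 7 \cdot 2\right)\right) = 3 \cdot 16 \cdot 40 \left(- 5 \left(1 + 14\right)\right) = 48 \cdot 40 \left(\left(-5\right) 15\right) = 1920 \left(-75\right) = -144000$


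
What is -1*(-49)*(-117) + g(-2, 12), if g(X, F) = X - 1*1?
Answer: -5736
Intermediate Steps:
g(X, F) = -1 + X (g(X, F) = X - 1 = -1 + X)
-1*(-49)*(-117) + g(-2, 12) = -1*(-49)*(-117) + (-1 - 2) = 49*(-117) - 3 = -5733 - 3 = -5736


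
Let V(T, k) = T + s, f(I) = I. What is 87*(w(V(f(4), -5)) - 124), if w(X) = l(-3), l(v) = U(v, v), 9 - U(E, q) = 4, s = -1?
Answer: -10353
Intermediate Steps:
U(E, q) = 5 (U(E, q) = 9 - 1*4 = 9 - 4 = 5)
l(v) = 5
V(T, k) = -1 + T (V(T, k) = T - 1 = -1 + T)
w(X) = 5
87*(w(V(f(4), -5)) - 124) = 87*(5 - 124) = 87*(-119) = -10353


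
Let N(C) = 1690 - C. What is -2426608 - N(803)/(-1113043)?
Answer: -2700919047257/1113043 ≈ -2.4266e+6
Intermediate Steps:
-2426608 - N(803)/(-1113043) = -2426608 - (1690 - 1*803)/(-1113043) = -2426608 - (1690 - 803)*(-1)/1113043 = -2426608 - 887*(-1)/1113043 = -2426608 - 1*(-887/1113043) = -2426608 + 887/1113043 = -2700919047257/1113043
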